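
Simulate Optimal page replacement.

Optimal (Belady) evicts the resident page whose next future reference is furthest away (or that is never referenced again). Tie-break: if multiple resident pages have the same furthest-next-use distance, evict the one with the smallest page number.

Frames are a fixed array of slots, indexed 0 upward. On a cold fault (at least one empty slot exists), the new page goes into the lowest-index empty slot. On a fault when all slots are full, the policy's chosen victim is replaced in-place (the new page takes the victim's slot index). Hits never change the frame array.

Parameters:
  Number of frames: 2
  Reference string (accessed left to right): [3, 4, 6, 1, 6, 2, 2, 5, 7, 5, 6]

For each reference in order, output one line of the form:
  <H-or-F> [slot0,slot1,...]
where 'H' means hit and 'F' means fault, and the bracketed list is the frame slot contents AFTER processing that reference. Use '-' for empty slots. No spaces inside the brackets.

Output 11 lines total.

F [3,-]
F [3,4]
F [6,4]
F [6,1]
H [6,1]
F [6,2]
H [6,2]
F [6,5]
F [7,5]
H [7,5]
F [7,6]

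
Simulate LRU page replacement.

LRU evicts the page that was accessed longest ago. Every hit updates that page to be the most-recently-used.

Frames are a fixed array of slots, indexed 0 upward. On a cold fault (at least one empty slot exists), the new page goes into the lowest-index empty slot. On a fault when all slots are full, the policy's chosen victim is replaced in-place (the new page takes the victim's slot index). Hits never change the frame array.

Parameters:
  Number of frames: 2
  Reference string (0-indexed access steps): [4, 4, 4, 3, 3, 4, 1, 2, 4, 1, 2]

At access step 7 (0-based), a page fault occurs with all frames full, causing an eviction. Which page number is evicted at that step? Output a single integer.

Answer: 4

Derivation:
Step 0: ref 4 -> FAULT, frames=[4,-]
Step 1: ref 4 -> HIT, frames=[4,-]
Step 2: ref 4 -> HIT, frames=[4,-]
Step 3: ref 3 -> FAULT, frames=[4,3]
Step 4: ref 3 -> HIT, frames=[4,3]
Step 5: ref 4 -> HIT, frames=[4,3]
Step 6: ref 1 -> FAULT, evict 3, frames=[4,1]
Step 7: ref 2 -> FAULT, evict 4, frames=[2,1]
At step 7: evicted page 4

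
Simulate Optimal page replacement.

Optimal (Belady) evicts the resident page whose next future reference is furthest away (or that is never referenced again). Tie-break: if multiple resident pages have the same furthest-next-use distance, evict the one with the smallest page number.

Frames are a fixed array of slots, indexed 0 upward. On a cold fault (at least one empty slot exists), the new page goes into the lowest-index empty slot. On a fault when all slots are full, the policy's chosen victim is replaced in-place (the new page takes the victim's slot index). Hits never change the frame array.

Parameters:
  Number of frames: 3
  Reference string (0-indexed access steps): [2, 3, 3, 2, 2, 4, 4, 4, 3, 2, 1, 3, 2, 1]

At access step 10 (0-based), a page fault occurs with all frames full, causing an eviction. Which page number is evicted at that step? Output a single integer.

Answer: 4

Derivation:
Step 0: ref 2 -> FAULT, frames=[2,-,-]
Step 1: ref 3 -> FAULT, frames=[2,3,-]
Step 2: ref 3 -> HIT, frames=[2,3,-]
Step 3: ref 2 -> HIT, frames=[2,3,-]
Step 4: ref 2 -> HIT, frames=[2,3,-]
Step 5: ref 4 -> FAULT, frames=[2,3,4]
Step 6: ref 4 -> HIT, frames=[2,3,4]
Step 7: ref 4 -> HIT, frames=[2,3,4]
Step 8: ref 3 -> HIT, frames=[2,3,4]
Step 9: ref 2 -> HIT, frames=[2,3,4]
Step 10: ref 1 -> FAULT, evict 4, frames=[2,3,1]
At step 10: evicted page 4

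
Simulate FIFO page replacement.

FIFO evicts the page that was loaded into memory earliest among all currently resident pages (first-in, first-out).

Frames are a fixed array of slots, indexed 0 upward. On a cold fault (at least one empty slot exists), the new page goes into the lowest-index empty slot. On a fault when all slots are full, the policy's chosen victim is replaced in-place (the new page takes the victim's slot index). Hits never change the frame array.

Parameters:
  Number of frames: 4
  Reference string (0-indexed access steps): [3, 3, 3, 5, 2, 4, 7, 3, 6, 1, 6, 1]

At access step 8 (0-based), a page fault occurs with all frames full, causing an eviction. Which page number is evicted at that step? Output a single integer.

Step 0: ref 3 -> FAULT, frames=[3,-,-,-]
Step 1: ref 3 -> HIT, frames=[3,-,-,-]
Step 2: ref 3 -> HIT, frames=[3,-,-,-]
Step 3: ref 5 -> FAULT, frames=[3,5,-,-]
Step 4: ref 2 -> FAULT, frames=[3,5,2,-]
Step 5: ref 4 -> FAULT, frames=[3,5,2,4]
Step 6: ref 7 -> FAULT, evict 3, frames=[7,5,2,4]
Step 7: ref 3 -> FAULT, evict 5, frames=[7,3,2,4]
Step 8: ref 6 -> FAULT, evict 2, frames=[7,3,6,4]
At step 8: evicted page 2

Answer: 2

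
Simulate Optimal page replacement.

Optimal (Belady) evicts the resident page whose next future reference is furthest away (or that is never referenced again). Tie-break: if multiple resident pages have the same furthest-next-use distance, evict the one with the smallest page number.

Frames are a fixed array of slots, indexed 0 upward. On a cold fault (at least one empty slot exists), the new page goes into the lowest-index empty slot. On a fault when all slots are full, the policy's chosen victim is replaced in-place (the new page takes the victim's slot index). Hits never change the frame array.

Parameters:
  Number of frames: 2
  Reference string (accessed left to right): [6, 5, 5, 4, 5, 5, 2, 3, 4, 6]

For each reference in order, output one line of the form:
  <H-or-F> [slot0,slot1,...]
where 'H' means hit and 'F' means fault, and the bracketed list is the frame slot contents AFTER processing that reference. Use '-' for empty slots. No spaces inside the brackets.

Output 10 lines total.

F [6,-]
F [6,5]
H [6,5]
F [4,5]
H [4,5]
H [4,5]
F [4,2]
F [4,3]
H [4,3]
F [4,6]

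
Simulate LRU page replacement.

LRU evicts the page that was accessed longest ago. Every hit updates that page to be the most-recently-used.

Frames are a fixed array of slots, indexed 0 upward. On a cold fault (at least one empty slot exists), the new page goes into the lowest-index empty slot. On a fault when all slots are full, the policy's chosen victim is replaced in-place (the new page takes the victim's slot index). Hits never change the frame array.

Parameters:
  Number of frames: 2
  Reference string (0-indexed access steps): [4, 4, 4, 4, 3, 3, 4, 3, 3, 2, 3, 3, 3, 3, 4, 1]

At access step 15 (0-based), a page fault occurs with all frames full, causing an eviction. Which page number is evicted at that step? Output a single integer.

Answer: 3

Derivation:
Step 0: ref 4 -> FAULT, frames=[4,-]
Step 1: ref 4 -> HIT, frames=[4,-]
Step 2: ref 4 -> HIT, frames=[4,-]
Step 3: ref 4 -> HIT, frames=[4,-]
Step 4: ref 3 -> FAULT, frames=[4,3]
Step 5: ref 3 -> HIT, frames=[4,3]
Step 6: ref 4 -> HIT, frames=[4,3]
Step 7: ref 3 -> HIT, frames=[4,3]
Step 8: ref 3 -> HIT, frames=[4,3]
Step 9: ref 2 -> FAULT, evict 4, frames=[2,3]
Step 10: ref 3 -> HIT, frames=[2,3]
Step 11: ref 3 -> HIT, frames=[2,3]
Step 12: ref 3 -> HIT, frames=[2,3]
Step 13: ref 3 -> HIT, frames=[2,3]
Step 14: ref 4 -> FAULT, evict 2, frames=[4,3]
Step 15: ref 1 -> FAULT, evict 3, frames=[4,1]
At step 15: evicted page 3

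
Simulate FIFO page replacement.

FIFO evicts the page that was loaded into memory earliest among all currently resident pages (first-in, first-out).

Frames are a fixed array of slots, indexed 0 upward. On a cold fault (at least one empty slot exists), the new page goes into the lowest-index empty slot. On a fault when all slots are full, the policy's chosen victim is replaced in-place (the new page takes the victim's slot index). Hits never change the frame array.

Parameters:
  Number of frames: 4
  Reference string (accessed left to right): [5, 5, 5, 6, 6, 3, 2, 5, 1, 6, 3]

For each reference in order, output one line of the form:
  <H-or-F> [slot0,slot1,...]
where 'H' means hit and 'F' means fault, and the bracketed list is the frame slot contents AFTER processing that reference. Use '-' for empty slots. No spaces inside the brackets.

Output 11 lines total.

F [5,-,-,-]
H [5,-,-,-]
H [5,-,-,-]
F [5,6,-,-]
H [5,6,-,-]
F [5,6,3,-]
F [5,6,3,2]
H [5,6,3,2]
F [1,6,3,2]
H [1,6,3,2]
H [1,6,3,2]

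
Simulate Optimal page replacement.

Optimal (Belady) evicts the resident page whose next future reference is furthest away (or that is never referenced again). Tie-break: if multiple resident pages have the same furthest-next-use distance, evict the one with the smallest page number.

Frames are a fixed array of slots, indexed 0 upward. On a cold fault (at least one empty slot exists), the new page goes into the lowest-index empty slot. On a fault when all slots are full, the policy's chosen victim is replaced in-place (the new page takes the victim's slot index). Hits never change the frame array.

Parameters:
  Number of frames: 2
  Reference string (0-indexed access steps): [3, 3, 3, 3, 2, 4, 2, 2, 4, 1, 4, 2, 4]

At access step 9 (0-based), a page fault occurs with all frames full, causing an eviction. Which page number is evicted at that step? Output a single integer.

Answer: 2

Derivation:
Step 0: ref 3 -> FAULT, frames=[3,-]
Step 1: ref 3 -> HIT, frames=[3,-]
Step 2: ref 3 -> HIT, frames=[3,-]
Step 3: ref 3 -> HIT, frames=[3,-]
Step 4: ref 2 -> FAULT, frames=[3,2]
Step 5: ref 4 -> FAULT, evict 3, frames=[4,2]
Step 6: ref 2 -> HIT, frames=[4,2]
Step 7: ref 2 -> HIT, frames=[4,2]
Step 8: ref 4 -> HIT, frames=[4,2]
Step 9: ref 1 -> FAULT, evict 2, frames=[4,1]
At step 9: evicted page 2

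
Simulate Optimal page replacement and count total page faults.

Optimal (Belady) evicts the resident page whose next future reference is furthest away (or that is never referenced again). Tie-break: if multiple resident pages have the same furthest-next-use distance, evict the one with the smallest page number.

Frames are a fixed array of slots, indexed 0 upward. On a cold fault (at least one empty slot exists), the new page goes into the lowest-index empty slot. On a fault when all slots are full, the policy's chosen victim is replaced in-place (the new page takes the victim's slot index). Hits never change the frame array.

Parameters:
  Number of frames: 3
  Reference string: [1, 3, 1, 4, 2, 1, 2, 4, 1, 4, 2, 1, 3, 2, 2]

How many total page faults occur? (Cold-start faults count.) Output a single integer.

Step 0: ref 1 → FAULT, frames=[1,-,-]
Step 1: ref 3 → FAULT, frames=[1,3,-]
Step 2: ref 1 → HIT, frames=[1,3,-]
Step 3: ref 4 → FAULT, frames=[1,3,4]
Step 4: ref 2 → FAULT (evict 3), frames=[1,2,4]
Step 5: ref 1 → HIT, frames=[1,2,4]
Step 6: ref 2 → HIT, frames=[1,2,4]
Step 7: ref 4 → HIT, frames=[1,2,4]
Step 8: ref 1 → HIT, frames=[1,2,4]
Step 9: ref 4 → HIT, frames=[1,2,4]
Step 10: ref 2 → HIT, frames=[1,2,4]
Step 11: ref 1 → HIT, frames=[1,2,4]
Step 12: ref 3 → FAULT (evict 1), frames=[3,2,4]
Step 13: ref 2 → HIT, frames=[3,2,4]
Step 14: ref 2 → HIT, frames=[3,2,4]
Total faults: 5

Answer: 5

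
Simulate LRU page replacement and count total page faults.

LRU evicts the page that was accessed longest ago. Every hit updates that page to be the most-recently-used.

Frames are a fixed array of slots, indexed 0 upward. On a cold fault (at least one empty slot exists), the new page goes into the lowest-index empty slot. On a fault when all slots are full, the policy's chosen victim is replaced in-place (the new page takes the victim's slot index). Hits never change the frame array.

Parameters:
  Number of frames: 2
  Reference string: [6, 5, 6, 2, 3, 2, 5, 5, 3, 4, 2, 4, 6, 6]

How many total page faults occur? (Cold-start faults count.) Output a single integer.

Answer: 9

Derivation:
Step 0: ref 6 → FAULT, frames=[6,-]
Step 1: ref 5 → FAULT, frames=[6,5]
Step 2: ref 6 → HIT, frames=[6,5]
Step 3: ref 2 → FAULT (evict 5), frames=[6,2]
Step 4: ref 3 → FAULT (evict 6), frames=[3,2]
Step 5: ref 2 → HIT, frames=[3,2]
Step 6: ref 5 → FAULT (evict 3), frames=[5,2]
Step 7: ref 5 → HIT, frames=[5,2]
Step 8: ref 3 → FAULT (evict 2), frames=[5,3]
Step 9: ref 4 → FAULT (evict 5), frames=[4,3]
Step 10: ref 2 → FAULT (evict 3), frames=[4,2]
Step 11: ref 4 → HIT, frames=[4,2]
Step 12: ref 6 → FAULT (evict 2), frames=[4,6]
Step 13: ref 6 → HIT, frames=[4,6]
Total faults: 9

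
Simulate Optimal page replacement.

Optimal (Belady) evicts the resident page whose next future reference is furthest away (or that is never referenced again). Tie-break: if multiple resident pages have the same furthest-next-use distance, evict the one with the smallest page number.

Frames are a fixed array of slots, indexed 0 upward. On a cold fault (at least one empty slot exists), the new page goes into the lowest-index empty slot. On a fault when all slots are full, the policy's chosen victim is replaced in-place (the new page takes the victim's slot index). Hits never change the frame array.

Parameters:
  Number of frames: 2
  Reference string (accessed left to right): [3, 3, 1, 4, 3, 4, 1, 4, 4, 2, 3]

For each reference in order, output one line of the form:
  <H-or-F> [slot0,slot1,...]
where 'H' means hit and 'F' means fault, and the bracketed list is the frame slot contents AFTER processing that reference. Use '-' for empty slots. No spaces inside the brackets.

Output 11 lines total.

F [3,-]
H [3,-]
F [3,1]
F [3,4]
H [3,4]
H [3,4]
F [1,4]
H [1,4]
H [1,4]
F [2,4]
F [3,4]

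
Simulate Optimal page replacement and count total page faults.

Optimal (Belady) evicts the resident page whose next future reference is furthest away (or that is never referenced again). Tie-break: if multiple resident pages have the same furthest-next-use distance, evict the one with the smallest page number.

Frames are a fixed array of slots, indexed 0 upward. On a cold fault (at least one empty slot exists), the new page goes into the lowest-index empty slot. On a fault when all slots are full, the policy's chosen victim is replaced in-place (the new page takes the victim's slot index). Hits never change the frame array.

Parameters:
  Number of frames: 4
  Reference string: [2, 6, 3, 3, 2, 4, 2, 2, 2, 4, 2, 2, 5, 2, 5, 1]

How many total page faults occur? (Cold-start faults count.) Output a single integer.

Answer: 6

Derivation:
Step 0: ref 2 → FAULT, frames=[2,-,-,-]
Step 1: ref 6 → FAULT, frames=[2,6,-,-]
Step 2: ref 3 → FAULT, frames=[2,6,3,-]
Step 3: ref 3 → HIT, frames=[2,6,3,-]
Step 4: ref 2 → HIT, frames=[2,6,3,-]
Step 5: ref 4 → FAULT, frames=[2,6,3,4]
Step 6: ref 2 → HIT, frames=[2,6,3,4]
Step 7: ref 2 → HIT, frames=[2,6,3,4]
Step 8: ref 2 → HIT, frames=[2,6,3,4]
Step 9: ref 4 → HIT, frames=[2,6,3,4]
Step 10: ref 2 → HIT, frames=[2,6,3,4]
Step 11: ref 2 → HIT, frames=[2,6,3,4]
Step 12: ref 5 → FAULT (evict 3), frames=[2,6,5,4]
Step 13: ref 2 → HIT, frames=[2,6,5,4]
Step 14: ref 5 → HIT, frames=[2,6,5,4]
Step 15: ref 1 → FAULT (evict 2), frames=[1,6,5,4]
Total faults: 6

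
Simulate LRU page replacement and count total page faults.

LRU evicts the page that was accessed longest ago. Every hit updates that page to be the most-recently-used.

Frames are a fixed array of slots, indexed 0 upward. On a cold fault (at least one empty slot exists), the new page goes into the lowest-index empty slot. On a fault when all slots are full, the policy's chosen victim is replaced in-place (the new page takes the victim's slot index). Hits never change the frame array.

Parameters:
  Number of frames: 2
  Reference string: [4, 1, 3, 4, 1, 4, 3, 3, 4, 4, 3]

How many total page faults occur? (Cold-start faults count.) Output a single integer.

Answer: 6

Derivation:
Step 0: ref 4 → FAULT, frames=[4,-]
Step 1: ref 1 → FAULT, frames=[4,1]
Step 2: ref 3 → FAULT (evict 4), frames=[3,1]
Step 3: ref 4 → FAULT (evict 1), frames=[3,4]
Step 4: ref 1 → FAULT (evict 3), frames=[1,4]
Step 5: ref 4 → HIT, frames=[1,4]
Step 6: ref 3 → FAULT (evict 1), frames=[3,4]
Step 7: ref 3 → HIT, frames=[3,4]
Step 8: ref 4 → HIT, frames=[3,4]
Step 9: ref 4 → HIT, frames=[3,4]
Step 10: ref 3 → HIT, frames=[3,4]
Total faults: 6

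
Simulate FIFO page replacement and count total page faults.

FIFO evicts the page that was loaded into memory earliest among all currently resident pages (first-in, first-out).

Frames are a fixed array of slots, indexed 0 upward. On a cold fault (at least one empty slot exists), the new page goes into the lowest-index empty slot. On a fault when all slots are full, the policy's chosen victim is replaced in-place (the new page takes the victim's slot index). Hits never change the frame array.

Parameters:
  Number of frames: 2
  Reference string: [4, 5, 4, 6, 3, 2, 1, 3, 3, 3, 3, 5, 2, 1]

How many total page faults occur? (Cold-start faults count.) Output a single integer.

Answer: 10

Derivation:
Step 0: ref 4 → FAULT, frames=[4,-]
Step 1: ref 5 → FAULT, frames=[4,5]
Step 2: ref 4 → HIT, frames=[4,5]
Step 3: ref 6 → FAULT (evict 4), frames=[6,5]
Step 4: ref 3 → FAULT (evict 5), frames=[6,3]
Step 5: ref 2 → FAULT (evict 6), frames=[2,3]
Step 6: ref 1 → FAULT (evict 3), frames=[2,1]
Step 7: ref 3 → FAULT (evict 2), frames=[3,1]
Step 8: ref 3 → HIT, frames=[3,1]
Step 9: ref 3 → HIT, frames=[3,1]
Step 10: ref 3 → HIT, frames=[3,1]
Step 11: ref 5 → FAULT (evict 1), frames=[3,5]
Step 12: ref 2 → FAULT (evict 3), frames=[2,5]
Step 13: ref 1 → FAULT (evict 5), frames=[2,1]
Total faults: 10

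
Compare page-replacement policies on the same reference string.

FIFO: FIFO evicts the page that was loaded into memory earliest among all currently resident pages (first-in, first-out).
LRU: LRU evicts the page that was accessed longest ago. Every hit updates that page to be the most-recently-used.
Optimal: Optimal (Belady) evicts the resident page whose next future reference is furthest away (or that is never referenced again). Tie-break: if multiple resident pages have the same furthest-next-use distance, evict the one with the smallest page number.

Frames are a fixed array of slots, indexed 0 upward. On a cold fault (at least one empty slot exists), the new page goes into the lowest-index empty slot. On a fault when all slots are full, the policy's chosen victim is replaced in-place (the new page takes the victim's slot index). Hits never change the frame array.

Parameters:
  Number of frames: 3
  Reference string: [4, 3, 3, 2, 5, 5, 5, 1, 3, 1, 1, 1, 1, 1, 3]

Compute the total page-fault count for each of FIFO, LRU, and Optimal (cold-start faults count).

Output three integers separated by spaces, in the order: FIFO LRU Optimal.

Answer: 6 6 5

Derivation:
--- FIFO ---
  step 0: ref 4 -> FAULT, frames=[4,-,-] (faults so far: 1)
  step 1: ref 3 -> FAULT, frames=[4,3,-] (faults so far: 2)
  step 2: ref 3 -> HIT, frames=[4,3,-] (faults so far: 2)
  step 3: ref 2 -> FAULT, frames=[4,3,2] (faults so far: 3)
  step 4: ref 5 -> FAULT, evict 4, frames=[5,3,2] (faults so far: 4)
  step 5: ref 5 -> HIT, frames=[5,3,2] (faults so far: 4)
  step 6: ref 5 -> HIT, frames=[5,3,2] (faults so far: 4)
  step 7: ref 1 -> FAULT, evict 3, frames=[5,1,2] (faults so far: 5)
  step 8: ref 3 -> FAULT, evict 2, frames=[5,1,3] (faults so far: 6)
  step 9: ref 1 -> HIT, frames=[5,1,3] (faults so far: 6)
  step 10: ref 1 -> HIT, frames=[5,1,3] (faults so far: 6)
  step 11: ref 1 -> HIT, frames=[5,1,3] (faults so far: 6)
  step 12: ref 1 -> HIT, frames=[5,1,3] (faults so far: 6)
  step 13: ref 1 -> HIT, frames=[5,1,3] (faults so far: 6)
  step 14: ref 3 -> HIT, frames=[5,1,3] (faults so far: 6)
  FIFO total faults: 6
--- LRU ---
  step 0: ref 4 -> FAULT, frames=[4,-,-] (faults so far: 1)
  step 1: ref 3 -> FAULT, frames=[4,3,-] (faults so far: 2)
  step 2: ref 3 -> HIT, frames=[4,3,-] (faults so far: 2)
  step 3: ref 2 -> FAULT, frames=[4,3,2] (faults so far: 3)
  step 4: ref 5 -> FAULT, evict 4, frames=[5,3,2] (faults so far: 4)
  step 5: ref 5 -> HIT, frames=[5,3,2] (faults so far: 4)
  step 6: ref 5 -> HIT, frames=[5,3,2] (faults so far: 4)
  step 7: ref 1 -> FAULT, evict 3, frames=[5,1,2] (faults so far: 5)
  step 8: ref 3 -> FAULT, evict 2, frames=[5,1,3] (faults so far: 6)
  step 9: ref 1 -> HIT, frames=[5,1,3] (faults so far: 6)
  step 10: ref 1 -> HIT, frames=[5,1,3] (faults so far: 6)
  step 11: ref 1 -> HIT, frames=[5,1,3] (faults so far: 6)
  step 12: ref 1 -> HIT, frames=[5,1,3] (faults so far: 6)
  step 13: ref 1 -> HIT, frames=[5,1,3] (faults so far: 6)
  step 14: ref 3 -> HIT, frames=[5,1,3] (faults so far: 6)
  LRU total faults: 6
--- Optimal ---
  step 0: ref 4 -> FAULT, frames=[4,-,-] (faults so far: 1)
  step 1: ref 3 -> FAULT, frames=[4,3,-] (faults so far: 2)
  step 2: ref 3 -> HIT, frames=[4,3,-] (faults so far: 2)
  step 3: ref 2 -> FAULT, frames=[4,3,2] (faults so far: 3)
  step 4: ref 5 -> FAULT, evict 2, frames=[4,3,5] (faults so far: 4)
  step 5: ref 5 -> HIT, frames=[4,3,5] (faults so far: 4)
  step 6: ref 5 -> HIT, frames=[4,3,5] (faults so far: 4)
  step 7: ref 1 -> FAULT, evict 4, frames=[1,3,5] (faults so far: 5)
  step 8: ref 3 -> HIT, frames=[1,3,5] (faults so far: 5)
  step 9: ref 1 -> HIT, frames=[1,3,5] (faults so far: 5)
  step 10: ref 1 -> HIT, frames=[1,3,5] (faults so far: 5)
  step 11: ref 1 -> HIT, frames=[1,3,5] (faults so far: 5)
  step 12: ref 1 -> HIT, frames=[1,3,5] (faults so far: 5)
  step 13: ref 1 -> HIT, frames=[1,3,5] (faults so far: 5)
  step 14: ref 3 -> HIT, frames=[1,3,5] (faults so far: 5)
  Optimal total faults: 5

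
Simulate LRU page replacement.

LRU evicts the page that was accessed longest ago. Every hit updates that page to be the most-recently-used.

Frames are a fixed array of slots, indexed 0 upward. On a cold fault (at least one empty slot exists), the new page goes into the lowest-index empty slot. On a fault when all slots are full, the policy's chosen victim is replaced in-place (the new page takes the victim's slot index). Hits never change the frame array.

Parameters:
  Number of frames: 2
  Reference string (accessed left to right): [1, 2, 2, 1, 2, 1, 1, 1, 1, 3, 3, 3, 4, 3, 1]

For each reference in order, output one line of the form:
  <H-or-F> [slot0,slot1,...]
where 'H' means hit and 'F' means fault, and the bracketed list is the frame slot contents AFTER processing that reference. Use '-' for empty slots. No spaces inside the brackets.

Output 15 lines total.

F [1,-]
F [1,2]
H [1,2]
H [1,2]
H [1,2]
H [1,2]
H [1,2]
H [1,2]
H [1,2]
F [1,3]
H [1,3]
H [1,3]
F [4,3]
H [4,3]
F [1,3]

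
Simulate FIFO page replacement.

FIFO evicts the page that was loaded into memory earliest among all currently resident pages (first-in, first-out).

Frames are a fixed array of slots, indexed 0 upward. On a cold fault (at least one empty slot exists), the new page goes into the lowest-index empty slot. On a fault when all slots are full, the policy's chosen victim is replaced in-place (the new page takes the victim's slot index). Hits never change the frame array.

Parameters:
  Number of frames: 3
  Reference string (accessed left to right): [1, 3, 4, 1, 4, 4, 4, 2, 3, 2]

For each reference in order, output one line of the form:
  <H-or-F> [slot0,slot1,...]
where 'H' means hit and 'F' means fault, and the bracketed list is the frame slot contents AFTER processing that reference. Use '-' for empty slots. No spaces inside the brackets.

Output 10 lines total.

F [1,-,-]
F [1,3,-]
F [1,3,4]
H [1,3,4]
H [1,3,4]
H [1,3,4]
H [1,3,4]
F [2,3,4]
H [2,3,4]
H [2,3,4]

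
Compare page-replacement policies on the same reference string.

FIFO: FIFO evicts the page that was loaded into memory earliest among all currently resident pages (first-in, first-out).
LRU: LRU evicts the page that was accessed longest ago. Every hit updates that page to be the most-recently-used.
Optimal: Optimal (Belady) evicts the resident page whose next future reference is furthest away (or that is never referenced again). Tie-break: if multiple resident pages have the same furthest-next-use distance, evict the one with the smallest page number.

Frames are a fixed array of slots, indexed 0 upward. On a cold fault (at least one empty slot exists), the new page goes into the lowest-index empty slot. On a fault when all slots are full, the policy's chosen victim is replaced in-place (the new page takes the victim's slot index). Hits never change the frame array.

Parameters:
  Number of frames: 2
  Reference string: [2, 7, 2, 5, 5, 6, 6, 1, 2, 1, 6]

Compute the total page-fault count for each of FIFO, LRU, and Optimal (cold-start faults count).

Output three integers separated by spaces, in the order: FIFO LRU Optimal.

Answer: 7 7 6

Derivation:
--- FIFO ---
  step 0: ref 2 -> FAULT, frames=[2,-] (faults so far: 1)
  step 1: ref 7 -> FAULT, frames=[2,7] (faults so far: 2)
  step 2: ref 2 -> HIT, frames=[2,7] (faults so far: 2)
  step 3: ref 5 -> FAULT, evict 2, frames=[5,7] (faults so far: 3)
  step 4: ref 5 -> HIT, frames=[5,7] (faults so far: 3)
  step 5: ref 6 -> FAULT, evict 7, frames=[5,6] (faults so far: 4)
  step 6: ref 6 -> HIT, frames=[5,6] (faults so far: 4)
  step 7: ref 1 -> FAULT, evict 5, frames=[1,6] (faults so far: 5)
  step 8: ref 2 -> FAULT, evict 6, frames=[1,2] (faults so far: 6)
  step 9: ref 1 -> HIT, frames=[1,2] (faults so far: 6)
  step 10: ref 6 -> FAULT, evict 1, frames=[6,2] (faults so far: 7)
  FIFO total faults: 7
--- LRU ---
  step 0: ref 2 -> FAULT, frames=[2,-] (faults so far: 1)
  step 1: ref 7 -> FAULT, frames=[2,7] (faults so far: 2)
  step 2: ref 2 -> HIT, frames=[2,7] (faults so far: 2)
  step 3: ref 5 -> FAULT, evict 7, frames=[2,5] (faults so far: 3)
  step 4: ref 5 -> HIT, frames=[2,5] (faults so far: 3)
  step 5: ref 6 -> FAULT, evict 2, frames=[6,5] (faults so far: 4)
  step 6: ref 6 -> HIT, frames=[6,5] (faults so far: 4)
  step 7: ref 1 -> FAULT, evict 5, frames=[6,1] (faults so far: 5)
  step 8: ref 2 -> FAULT, evict 6, frames=[2,1] (faults so far: 6)
  step 9: ref 1 -> HIT, frames=[2,1] (faults so far: 6)
  step 10: ref 6 -> FAULT, evict 2, frames=[6,1] (faults so far: 7)
  LRU total faults: 7
--- Optimal ---
  step 0: ref 2 -> FAULT, frames=[2,-] (faults so far: 1)
  step 1: ref 7 -> FAULT, frames=[2,7] (faults so far: 2)
  step 2: ref 2 -> HIT, frames=[2,7] (faults so far: 2)
  step 3: ref 5 -> FAULT, evict 7, frames=[2,5] (faults so far: 3)
  step 4: ref 5 -> HIT, frames=[2,5] (faults so far: 3)
  step 5: ref 6 -> FAULT, evict 5, frames=[2,6] (faults so far: 4)
  step 6: ref 6 -> HIT, frames=[2,6] (faults so far: 4)
  step 7: ref 1 -> FAULT, evict 6, frames=[2,1] (faults so far: 5)
  step 8: ref 2 -> HIT, frames=[2,1] (faults so far: 5)
  step 9: ref 1 -> HIT, frames=[2,1] (faults so far: 5)
  step 10: ref 6 -> FAULT, evict 1, frames=[2,6] (faults so far: 6)
  Optimal total faults: 6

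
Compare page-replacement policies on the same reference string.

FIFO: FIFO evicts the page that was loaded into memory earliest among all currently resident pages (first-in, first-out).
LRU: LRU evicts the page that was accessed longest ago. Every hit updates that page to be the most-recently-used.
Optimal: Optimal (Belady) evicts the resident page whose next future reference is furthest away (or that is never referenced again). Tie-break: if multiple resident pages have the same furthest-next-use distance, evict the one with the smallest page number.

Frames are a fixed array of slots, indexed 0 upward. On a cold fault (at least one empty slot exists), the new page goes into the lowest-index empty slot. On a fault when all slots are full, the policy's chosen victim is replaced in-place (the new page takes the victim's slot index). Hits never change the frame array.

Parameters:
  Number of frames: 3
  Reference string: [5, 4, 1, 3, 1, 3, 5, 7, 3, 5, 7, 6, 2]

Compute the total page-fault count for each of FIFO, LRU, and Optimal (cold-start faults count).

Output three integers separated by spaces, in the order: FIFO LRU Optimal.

--- FIFO ---
  step 0: ref 5 -> FAULT, frames=[5,-,-] (faults so far: 1)
  step 1: ref 4 -> FAULT, frames=[5,4,-] (faults so far: 2)
  step 2: ref 1 -> FAULT, frames=[5,4,1] (faults so far: 3)
  step 3: ref 3 -> FAULT, evict 5, frames=[3,4,1] (faults so far: 4)
  step 4: ref 1 -> HIT, frames=[3,4,1] (faults so far: 4)
  step 5: ref 3 -> HIT, frames=[3,4,1] (faults so far: 4)
  step 6: ref 5 -> FAULT, evict 4, frames=[3,5,1] (faults so far: 5)
  step 7: ref 7 -> FAULT, evict 1, frames=[3,5,7] (faults so far: 6)
  step 8: ref 3 -> HIT, frames=[3,5,7] (faults so far: 6)
  step 9: ref 5 -> HIT, frames=[3,5,7] (faults so far: 6)
  step 10: ref 7 -> HIT, frames=[3,5,7] (faults so far: 6)
  step 11: ref 6 -> FAULT, evict 3, frames=[6,5,7] (faults so far: 7)
  step 12: ref 2 -> FAULT, evict 5, frames=[6,2,7] (faults so far: 8)
  FIFO total faults: 8
--- LRU ---
  step 0: ref 5 -> FAULT, frames=[5,-,-] (faults so far: 1)
  step 1: ref 4 -> FAULT, frames=[5,4,-] (faults so far: 2)
  step 2: ref 1 -> FAULT, frames=[5,4,1] (faults so far: 3)
  step 3: ref 3 -> FAULT, evict 5, frames=[3,4,1] (faults so far: 4)
  step 4: ref 1 -> HIT, frames=[3,4,1] (faults so far: 4)
  step 5: ref 3 -> HIT, frames=[3,4,1] (faults so far: 4)
  step 6: ref 5 -> FAULT, evict 4, frames=[3,5,1] (faults so far: 5)
  step 7: ref 7 -> FAULT, evict 1, frames=[3,5,7] (faults so far: 6)
  step 8: ref 3 -> HIT, frames=[3,5,7] (faults so far: 6)
  step 9: ref 5 -> HIT, frames=[3,5,7] (faults so far: 6)
  step 10: ref 7 -> HIT, frames=[3,5,7] (faults so far: 6)
  step 11: ref 6 -> FAULT, evict 3, frames=[6,5,7] (faults so far: 7)
  step 12: ref 2 -> FAULT, evict 5, frames=[6,2,7] (faults so far: 8)
  LRU total faults: 8
--- Optimal ---
  step 0: ref 5 -> FAULT, frames=[5,-,-] (faults so far: 1)
  step 1: ref 4 -> FAULT, frames=[5,4,-] (faults so far: 2)
  step 2: ref 1 -> FAULT, frames=[5,4,1] (faults so far: 3)
  step 3: ref 3 -> FAULT, evict 4, frames=[5,3,1] (faults so far: 4)
  step 4: ref 1 -> HIT, frames=[5,3,1] (faults so far: 4)
  step 5: ref 3 -> HIT, frames=[5,3,1] (faults so far: 4)
  step 6: ref 5 -> HIT, frames=[5,3,1] (faults so far: 4)
  step 7: ref 7 -> FAULT, evict 1, frames=[5,3,7] (faults so far: 5)
  step 8: ref 3 -> HIT, frames=[5,3,7] (faults so far: 5)
  step 9: ref 5 -> HIT, frames=[5,3,7] (faults so far: 5)
  step 10: ref 7 -> HIT, frames=[5,3,7] (faults so far: 5)
  step 11: ref 6 -> FAULT, evict 3, frames=[5,6,7] (faults so far: 6)
  step 12: ref 2 -> FAULT, evict 5, frames=[2,6,7] (faults so far: 7)
  Optimal total faults: 7

Answer: 8 8 7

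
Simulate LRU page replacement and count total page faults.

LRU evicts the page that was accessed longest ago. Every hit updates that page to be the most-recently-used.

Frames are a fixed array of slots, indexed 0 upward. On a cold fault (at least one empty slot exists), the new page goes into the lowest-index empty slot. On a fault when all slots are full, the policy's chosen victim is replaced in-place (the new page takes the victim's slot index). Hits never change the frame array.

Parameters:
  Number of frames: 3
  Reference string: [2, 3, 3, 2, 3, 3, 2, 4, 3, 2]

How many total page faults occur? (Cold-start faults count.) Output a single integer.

Answer: 3

Derivation:
Step 0: ref 2 → FAULT, frames=[2,-,-]
Step 1: ref 3 → FAULT, frames=[2,3,-]
Step 2: ref 3 → HIT, frames=[2,3,-]
Step 3: ref 2 → HIT, frames=[2,3,-]
Step 4: ref 3 → HIT, frames=[2,3,-]
Step 5: ref 3 → HIT, frames=[2,3,-]
Step 6: ref 2 → HIT, frames=[2,3,-]
Step 7: ref 4 → FAULT, frames=[2,3,4]
Step 8: ref 3 → HIT, frames=[2,3,4]
Step 9: ref 2 → HIT, frames=[2,3,4]
Total faults: 3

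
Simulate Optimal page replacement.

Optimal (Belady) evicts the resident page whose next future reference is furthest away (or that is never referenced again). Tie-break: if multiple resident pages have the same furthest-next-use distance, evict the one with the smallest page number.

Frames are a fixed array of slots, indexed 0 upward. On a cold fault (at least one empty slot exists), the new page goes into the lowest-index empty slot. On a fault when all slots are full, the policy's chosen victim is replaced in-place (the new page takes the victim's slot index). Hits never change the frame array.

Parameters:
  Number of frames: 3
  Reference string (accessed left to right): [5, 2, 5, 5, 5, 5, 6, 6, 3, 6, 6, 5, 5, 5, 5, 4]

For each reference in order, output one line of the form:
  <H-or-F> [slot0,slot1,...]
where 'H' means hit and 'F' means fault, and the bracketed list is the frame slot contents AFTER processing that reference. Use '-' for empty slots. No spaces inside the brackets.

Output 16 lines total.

F [5,-,-]
F [5,2,-]
H [5,2,-]
H [5,2,-]
H [5,2,-]
H [5,2,-]
F [5,2,6]
H [5,2,6]
F [5,3,6]
H [5,3,6]
H [5,3,6]
H [5,3,6]
H [5,3,6]
H [5,3,6]
H [5,3,6]
F [5,4,6]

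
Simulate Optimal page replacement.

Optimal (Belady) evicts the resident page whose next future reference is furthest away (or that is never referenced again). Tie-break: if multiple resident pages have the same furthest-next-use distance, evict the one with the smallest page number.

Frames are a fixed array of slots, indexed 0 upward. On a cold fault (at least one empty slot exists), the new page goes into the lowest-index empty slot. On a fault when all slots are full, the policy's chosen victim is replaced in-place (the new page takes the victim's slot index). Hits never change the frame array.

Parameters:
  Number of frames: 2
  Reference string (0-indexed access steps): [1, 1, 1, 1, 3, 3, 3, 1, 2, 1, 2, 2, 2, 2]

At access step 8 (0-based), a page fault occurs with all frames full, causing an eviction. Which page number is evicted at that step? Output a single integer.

Step 0: ref 1 -> FAULT, frames=[1,-]
Step 1: ref 1 -> HIT, frames=[1,-]
Step 2: ref 1 -> HIT, frames=[1,-]
Step 3: ref 1 -> HIT, frames=[1,-]
Step 4: ref 3 -> FAULT, frames=[1,3]
Step 5: ref 3 -> HIT, frames=[1,3]
Step 6: ref 3 -> HIT, frames=[1,3]
Step 7: ref 1 -> HIT, frames=[1,3]
Step 8: ref 2 -> FAULT, evict 3, frames=[1,2]
At step 8: evicted page 3

Answer: 3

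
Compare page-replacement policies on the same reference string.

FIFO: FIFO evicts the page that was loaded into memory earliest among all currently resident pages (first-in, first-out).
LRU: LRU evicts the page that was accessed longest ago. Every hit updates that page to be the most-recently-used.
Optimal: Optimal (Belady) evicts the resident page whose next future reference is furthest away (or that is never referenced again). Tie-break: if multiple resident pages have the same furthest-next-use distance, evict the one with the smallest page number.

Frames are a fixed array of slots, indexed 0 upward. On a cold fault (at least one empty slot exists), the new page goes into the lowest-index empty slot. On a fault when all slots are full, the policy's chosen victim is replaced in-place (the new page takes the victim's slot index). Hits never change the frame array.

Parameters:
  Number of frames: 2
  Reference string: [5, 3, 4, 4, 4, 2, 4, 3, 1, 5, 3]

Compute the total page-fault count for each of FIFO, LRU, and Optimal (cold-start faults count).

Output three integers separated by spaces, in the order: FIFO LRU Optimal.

Answer: 8 8 7

Derivation:
--- FIFO ---
  step 0: ref 5 -> FAULT, frames=[5,-] (faults so far: 1)
  step 1: ref 3 -> FAULT, frames=[5,3] (faults so far: 2)
  step 2: ref 4 -> FAULT, evict 5, frames=[4,3] (faults so far: 3)
  step 3: ref 4 -> HIT, frames=[4,3] (faults so far: 3)
  step 4: ref 4 -> HIT, frames=[4,3] (faults so far: 3)
  step 5: ref 2 -> FAULT, evict 3, frames=[4,2] (faults so far: 4)
  step 6: ref 4 -> HIT, frames=[4,2] (faults so far: 4)
  step 7: ref 3 -> FAULT, evict 4, frames=[3,2] (faults so far: 5)
  step 8: ref 1 -> FAULT, evict 2, frames=[3,1] (faults so far: 6)
  step 9: ref 5 -> FAULT, evict 3, frames=[5,1] (faults so far: 7)
  step 10: ref 3 -> FAULT, evict 1, frames=[5,3] (faults so far: 8)
  FIFO total faults: 8
--- LRU ---
  step 0: ref 5 -> FAULT, frames=[5,-] (faults so far: 1)
  step 1: ref 3 -> FAULT, frames=[5,3] (faults so far: 2)
  step 2: ref 4 -> FAULT, evict 5, frames=[4,3] (faults so far: 3)
  step 3: ref 4 -> HIT, frames=[4,3] (faults so far: 3)
  step 4: ref 4 -> HIT, frames=[4,3] (faults so far: 3)
  step 5: ref 2 -> FAULT, evict 3, frames=[4,2] (faults so far: 4)
  step 6: ref 4 -> HIT, frames=[4,2] (faults so far: 4)
  step 7: ref 3 -> FAULT, evict 2, frames=[4,3] (faults so far: 5)
  step 8: ref 1 -> FAULT, evict 4, frames=[1,3] (faults so far: 6)
  step 9: ref 5 -> FAULT, evict 3, frames=[1,5] (faults so far: 7)
  step 10: ref 3 -> FAULT, evict 1, frames=[3,5] (faults so far: 8)
  LRU total faults: 8
--- Optimal ---
  step 0: ref 5 -> FAULT, frames=[5,-] (faults so far: 1)
  step 1: ref 3 -> FAULT, frames=[5,3] (faults so far: 2)
  step 2: ref 4 -> FAULT, evict 5, frames=[4,3] (faults so far: 3)
  step 3: ref 4 -> HIT, frames=[4,3] (faults so far: 3)
  step 4: ref 4 -> HIT, frames=[4,3] (faults so far: 3)
  step 5: ref 2 -> FAULT, evict 3, frames=[4,2] (faults so far: 4)
  step 6: ref 4 -> HIT, frames=[4,2] (faults so far: 4)
  step 7: ref 3 -> FAULT, evict 2, frames=[4,3] (faults so far: 5)
  step 8: ref 1 -> FAULT, evict 4, frames=[1,3] (faults so far: 6)
  step 9: ref 5 -> FAULT, evict 1, frames=[5,3] (faults so far: 7)
  step 10: ref 3 -> HIT, frames=[5,3] (faults so far: 7)
  Optimal total faults: 7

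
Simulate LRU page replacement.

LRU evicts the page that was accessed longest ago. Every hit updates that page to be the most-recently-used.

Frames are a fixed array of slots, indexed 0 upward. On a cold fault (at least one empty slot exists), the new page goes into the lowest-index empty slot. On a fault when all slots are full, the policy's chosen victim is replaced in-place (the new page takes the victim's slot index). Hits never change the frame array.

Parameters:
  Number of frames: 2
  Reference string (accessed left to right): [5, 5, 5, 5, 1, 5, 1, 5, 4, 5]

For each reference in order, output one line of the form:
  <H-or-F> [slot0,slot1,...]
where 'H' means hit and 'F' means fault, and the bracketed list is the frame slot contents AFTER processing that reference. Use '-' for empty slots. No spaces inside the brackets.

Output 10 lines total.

F [5,-]
H [5,-]
H [5,-]
H [5,-]
F [5,1]
H [5,1]
H [5,1]
H [5,1]
F [5,4]
H [5,4]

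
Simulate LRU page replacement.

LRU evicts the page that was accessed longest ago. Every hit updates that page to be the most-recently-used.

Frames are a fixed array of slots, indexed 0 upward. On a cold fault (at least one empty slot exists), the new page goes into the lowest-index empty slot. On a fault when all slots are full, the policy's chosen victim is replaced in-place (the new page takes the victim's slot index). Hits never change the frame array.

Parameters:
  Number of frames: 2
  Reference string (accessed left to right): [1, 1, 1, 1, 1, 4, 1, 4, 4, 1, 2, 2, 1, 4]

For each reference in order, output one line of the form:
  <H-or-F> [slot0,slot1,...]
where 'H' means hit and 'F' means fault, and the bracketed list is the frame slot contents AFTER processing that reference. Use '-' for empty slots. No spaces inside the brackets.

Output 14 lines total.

F [1,-]
H [1,-]
H [1,-]
H [1,-]
H [1,-]
F [1,4]
H [1,4]
H [1,4]
H [1,4]
H [1,4]
F [1,2]
H [1,2]
H [1,2]
F [1,4]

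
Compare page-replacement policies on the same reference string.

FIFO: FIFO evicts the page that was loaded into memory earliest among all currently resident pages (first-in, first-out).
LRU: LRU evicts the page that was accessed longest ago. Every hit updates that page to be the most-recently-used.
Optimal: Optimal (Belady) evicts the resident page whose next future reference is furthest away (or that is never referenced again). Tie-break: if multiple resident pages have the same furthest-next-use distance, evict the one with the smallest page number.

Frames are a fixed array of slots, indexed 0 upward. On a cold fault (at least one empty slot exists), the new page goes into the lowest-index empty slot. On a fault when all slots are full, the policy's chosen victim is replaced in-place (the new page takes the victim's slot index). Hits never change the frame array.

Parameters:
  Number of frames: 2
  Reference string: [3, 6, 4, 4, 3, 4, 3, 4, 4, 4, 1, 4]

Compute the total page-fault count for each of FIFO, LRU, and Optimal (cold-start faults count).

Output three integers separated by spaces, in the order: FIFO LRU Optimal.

--- FIFO ---
  step 0: ref 3 -> FAULT, frames=[3,-] (faults so far: 1)
  step 1: ref 6 -> FAULT, frames=[3,6] (faults so far: 2)
  step 2: ref 4 -> FAULT, evict 3, frames=[4,6] (faults so far: 3)
  step 3: ref 4 -> HIT, frames=[4,6] (faults so far: 3)
  step 4: ref 3 -> FAULT, evict 6, frames=[4,3] (faults so far: 4)
  step 5: ref 4 -> HIT, frames=[4,3] (faults so far: 4)
  step 6: ref 3 -> HIT, frames=[4,3] (faults so far: 4)
  step 7: ref 4 -> HIT, frames=[4,3] (faults so far: 4)
  step 8: ref 4 -> HIT, frames=[4,3] (faults so far: 4)
  step 9: ref 4 -> HIT, frames=[4,3] (faults so far: 4)
  step 10: ref 1 -> FAULT, evict 4, frames=[1,3] (faults so far: 5)
  step 11: ref 4 -> FAULT, evict 3, frames=[1,4] (faults so far: 6)
  FIFO total faults: 6
--- LRU ---
  step 0: ref 3 -> FAULT, frames=[3,-] (faults so far: 1)
  step 1: ref 6 -> FAULT, frames=[3,6] (faults so far: 2)
  step 2: ref 4 -> FAULT, evict 3, frames=[4,6] (faults so far: 3)
  step 3: ref 4 -> HIT, frames=[4,6] (faults so far: 3)
  step 4: ref 3 -> FAULT, evict 6, frames=[4,3] (faults so far: 4)
  step 5: ref 4 -> HIT, frames=[4,3] (faults so far: 4)
  step 6: ref 3 -> HIT, frames=[4,3] (faults so far: 4)
  step 7: ref 4 -> HIT, frames=[4,3] (faults so far: 4)
  step 8: ref 4 -> HIT, frames=[4,3] (faults so far: 4)
  step 9: ref 4 -> HIT, frames=[4,3] (faults so far: 4)
  step 10: ref 1 -> FAULT, evict 3, frames=[4,1] (faults so far: 5)
  step 11: ref 4 -> HIT, frames=[4,1] (faults so far: 5)
  LRU total faults: 5
--- Optimal ---
  step 0: ref 3 -> FAULT, frames=[3,-] (faults so far: 1)
  step 1: ref 6 -> FAULT, frames=[3,6] (faults so far: 2)
  step 2: ref 4 -> FAULT, evict 6, frames=[3,4] (faults so far: 3)
  step 3: ref 4 -> HIT, frames=[3,4] (faults so far: 3)
  step 4: ref 3 -> HIT, frames=[3,4] (faults so far: 3)
  step 5: ref 4 -> HIT, frames=[3,4] (faults so far: 3)
  step 6: ref 3 -> HIT, frames=[3,4] (faults so far: 3)
  step 7: ref 4 -> HIT, frames=[3,4] (faults so far: 3)
  step 8: ref 4 -> HIT, frames=[3,4] (faults so far: 3)
  step 9: ref 4 -> HIT, frames=[3,4] (faults so far: 3)
  step 10: ref 1 -> FAULT, evict 3, frames=[1,4] (faults so far: 4)
  step 11: ref 4 -> HIT, frames=[1,4] (faults so far: 4)
  Optimal total faults: 4

Answer: 6 5 4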